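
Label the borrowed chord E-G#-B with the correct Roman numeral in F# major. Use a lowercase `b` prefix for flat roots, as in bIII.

bVII

The root E is the lowered 7th scale degree — diatonically F# major has E# there. Diatonically F# major has E#dim (vii°) on that degree; E–G#–B is instead the major chord native to F# minor, so it takes the label bVII.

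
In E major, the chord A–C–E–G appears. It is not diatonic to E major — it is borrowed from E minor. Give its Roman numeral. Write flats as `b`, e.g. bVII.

iv7

The root A is the diatonic 4th degree of E major; the borrowing shows in the chord quality. The diatonic chord on degree 4 would be A (IV), but A–C–E–G is the minor-seventh chord from E minor. As a borrowed chord it is labeled iv7.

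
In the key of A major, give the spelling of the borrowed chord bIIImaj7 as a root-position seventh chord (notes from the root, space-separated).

bIIImaj7 is built on the lowered scale degree 3. In A major degree 3 is C#; lowered it becomes C. In A minor the chord on C is C–E–G–B.

C E G B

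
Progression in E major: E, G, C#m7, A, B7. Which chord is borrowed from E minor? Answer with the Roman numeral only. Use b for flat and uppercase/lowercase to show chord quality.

bIII

In E major the diatonic chords are E, F#m, G#m, A, B, C#m, D#dim. Of the given chords, E, C#m7, A and B7 are diatonic. G (G–B–D) doesn't fit — on degree 3 E major would have G#m (iii). G is the degree-3 chord of E minor, so it is the borrowed bIII.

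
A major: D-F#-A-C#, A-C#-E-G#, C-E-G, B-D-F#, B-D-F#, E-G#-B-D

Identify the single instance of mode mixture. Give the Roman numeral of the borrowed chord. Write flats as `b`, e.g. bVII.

bIII

The diatonic triads in A major are A, Bm, C#m, D, E, F#m, G#dim. D–F#–A–C# = Dmaj7, A–C#–E–G# = Amaj7, B–D–F# = Bm and E–G#–B–D = E7 all belong to that set. C–E–G doesn't fit — on degree 3 A major would have C#m (iii). C is the degree-3 chord of A minor, so it is the borrowed bIII.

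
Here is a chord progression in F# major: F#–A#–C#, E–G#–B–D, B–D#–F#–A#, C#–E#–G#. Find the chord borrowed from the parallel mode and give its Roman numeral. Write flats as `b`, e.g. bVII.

bVII7

F# major has the diatonic set F#, G#m, A#m, B, C#, D#m, E#dim. F#–A#–C# = F#, B–D#–F#–A# = Bmaj7 and C#–E#–G# = C# all belong to that set. E–G#–B–D doesn't fit — on degree 7 F# major would have E#dim (vii°). E7 is the degree-7 chord of F# minor, so it is the borrowed bVII7.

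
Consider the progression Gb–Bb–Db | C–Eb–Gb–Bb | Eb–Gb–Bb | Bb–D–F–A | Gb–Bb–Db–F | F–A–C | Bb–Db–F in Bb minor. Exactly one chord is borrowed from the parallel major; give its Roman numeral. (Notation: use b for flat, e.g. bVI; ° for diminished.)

In Bb minor (with V from harmonic minor) the diatonic chords are Bbm, Cdim, Db, Ebm, F, Gb, Ab. Gb–Bb–Db = Gb, C–Eb–Gb–Bb = Cm7b5, Eb–Gb–Bb = Ebm, Gb–Bb–Db–F = Gbmaj7, F–A–C = F and Bb–Db–F = Bbm are all diatonic. Bb–D–F–A is not: scale degree 1 in Bb minor carries Bbm (i). In Bb major the chord on that degree is Bbmaj7, so here it functions as Imaj7, borrowed from the parallel major.

Imaj7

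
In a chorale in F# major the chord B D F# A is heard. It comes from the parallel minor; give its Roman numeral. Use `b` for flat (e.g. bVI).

The root B is the diatonic 4th degree of F# major; the borrowing shows in the chord quality. The diatonic chord on degree 4 would be B (IV), but B–D–F#–A is the minor-seventh chord from F# minor. As a borrowed chord it is labeled iv7.

iv7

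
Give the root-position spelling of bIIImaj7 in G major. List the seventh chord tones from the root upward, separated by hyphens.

bIIImaj7 is built on the lowered scale degree 3. In G major degree 3 is B; lowered it becomes Bb. Building the major-seventh chord from the parallel minor on Bb: Bb–D–F–A.

Bb-D-F-A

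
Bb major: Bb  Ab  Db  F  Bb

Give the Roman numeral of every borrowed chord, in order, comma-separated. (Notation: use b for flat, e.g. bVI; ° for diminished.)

In Bb major the diatonic chords are Bb, Cm, Dm, Eb, F, Gm, Adim. Of the given chords, Bb and F are diatonic. Ab (Ab–C–Eb) doesn't fit — on degree 7 Bb major would have Adim (vii°). Ab is the degree-7 chord of Bb minor, so it is the borrowed bVII. Db (Db–F–Ab) is not: scale degree 3 in Bb major carries Dm (iii). In Bb minor the chord on that degree is Db, so here it functions as bIII, borrowed from the parallel minor.

bVII, bIII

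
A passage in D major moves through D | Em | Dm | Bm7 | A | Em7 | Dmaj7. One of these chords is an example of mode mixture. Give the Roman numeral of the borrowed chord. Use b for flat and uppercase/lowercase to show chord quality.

i

In D major the diatonic chords are D, Em, F#m, G, A, Bm, C#dim. D, Em, Bm7, A, Em7 and Dmaj7 all belong to that set. But Dm (D–F–A) is foreign: the diatonic I on degree 1 is D, whereas Dm comes from D minor. It is labeled i.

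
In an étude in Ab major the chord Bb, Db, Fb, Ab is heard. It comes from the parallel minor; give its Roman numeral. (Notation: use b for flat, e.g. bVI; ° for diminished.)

iiø7

Bb is scale degree 2 in Ab major. The diatonic chord on degree 2 would be Bbm (ii), but Bb–Db–Fb–Ab is the half-diminished-seventh chord from Ab minor. As a borrowed chord it is labeled iiø7.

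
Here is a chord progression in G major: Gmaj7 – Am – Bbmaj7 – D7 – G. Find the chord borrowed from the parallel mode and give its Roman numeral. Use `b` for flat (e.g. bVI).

bIIImaj7

The diatonic triads in G major are G, Am, Bm, C, D, Em, F#dim. Gmaj7, Am, D7 and G are all diatonic. But Bbmaj7 (Bb–D–F–A) is foreign: the diatonic iii on degree 3 is Bm, whereas Bbmaj7 comes from G minor. It is labeled bIIImaj7.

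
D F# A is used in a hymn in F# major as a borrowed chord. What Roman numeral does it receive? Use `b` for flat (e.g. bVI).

D is the lowered form of scale degree 6 in F# major (the diatonic degree 6 is D#). The diatonic chord on degree 6 would be D#m (vi), but D–F#–A is the major chord from F# minor. As a borrowed chord it is labeled bVI.

bVI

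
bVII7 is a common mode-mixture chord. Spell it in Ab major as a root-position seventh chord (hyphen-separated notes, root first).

Gb-Bb-Db-Fb

The root of bVII7 is the lowered 7th degree: G becomes Gb. Building the dominant-seventh chord from the parallel minor on Gb: Gb–Bb–Db–Fb.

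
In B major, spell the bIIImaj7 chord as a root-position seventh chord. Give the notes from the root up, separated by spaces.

D F# A C#

The root of bIIImaj7 is the lowered 3rd degree: D# becomes D. Building the major-seventh chord from the parallel minor on D: D–F#–A–C#.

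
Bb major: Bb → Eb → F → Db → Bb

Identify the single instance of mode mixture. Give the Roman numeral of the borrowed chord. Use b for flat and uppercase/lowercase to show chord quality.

bIII

In Bb major the diatonic chords are Bb, Cm, Dm, Eb, F, Gm, Adim. Of the given chords, Bb, Eb and F are diatonic. But Db (Db–F–Ab) is foreign: the diatonic iii on degree 3 is Dm, whereas Db comes from Bb minor. It is labeled bIII.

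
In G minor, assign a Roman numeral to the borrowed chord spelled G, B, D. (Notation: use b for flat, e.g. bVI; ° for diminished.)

The root G is the diatonic 1st degree of G minor; the borrowing shows in the chord quality. Diatonically G minor has Gm (i) on that degree; G–B–D is instead the major chord native to G major, so it takes the label I.

I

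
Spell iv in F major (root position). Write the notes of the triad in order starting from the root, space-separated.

Bb Db F

The root, Bb, is scale degree 4 — the same note in F major and F minor; only the chord quality changes. Building the minor chord from the parallel minor on Bb: Bb–Db–F.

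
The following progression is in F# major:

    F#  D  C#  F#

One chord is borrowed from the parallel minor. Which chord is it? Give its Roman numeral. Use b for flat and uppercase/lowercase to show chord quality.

F# major has the diatonic set F#, G#m, A#m, B, C#, D#m, E#dim. Of the given chords, F# and C# are diatonic. But D (D–F#–A) is foreign: the diatonic vi on degree 6 is D#m, whereas D comes from F# minor. It is labeled bVI.

bVI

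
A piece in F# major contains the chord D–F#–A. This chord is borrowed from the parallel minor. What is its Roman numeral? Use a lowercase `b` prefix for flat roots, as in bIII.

In F# major scale degree 6 is D#; D is its lowered form, from F# minor. D–F#–A is a major chord — the form found in F# minor, not the diatonic vi (D#m). Borrowed into F# major it is written bVI.

bVI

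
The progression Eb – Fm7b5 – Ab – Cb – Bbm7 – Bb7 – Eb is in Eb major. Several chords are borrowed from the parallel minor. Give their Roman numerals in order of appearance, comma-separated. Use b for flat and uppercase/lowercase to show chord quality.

In Eb major the diatonic chords are Eb, Fm, Gm, Ab, Bb, Cm, Ddim. Eb, Ab and Bb7 are all diatonic. But Fm7b5 (F–Ab–Cb–Eb) is foreign: the diatonic ii on degree 2 is Fm, whereas Fm7b5 comes from Eb minor. It is labeled iiø7. Cb (Cb–Eb–Gb) doesn't fit — on degree 6 Eb major would have Cm (vi). Cb is the degree-6 chord of Eb minor, so it is the borrowed bVI. But Bbm7 (Bb–Db–F–Ab) is foreign: the diatonic V on degree 5 is Bb, whereas Bbm7 comes from Eb minor. It is labeled v7.

iiø7, bVI, v7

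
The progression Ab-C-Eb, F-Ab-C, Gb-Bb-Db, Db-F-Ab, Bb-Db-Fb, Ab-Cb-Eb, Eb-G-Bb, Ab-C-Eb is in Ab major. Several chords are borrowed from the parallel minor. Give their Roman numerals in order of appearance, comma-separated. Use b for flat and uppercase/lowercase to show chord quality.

bVII, ii°, i

Ab major has the diatonic set Ab, Bbm, Cm, Db, Eb, Fm, Gdim. Of the given chords, Ab–C–Eb = Ab, F–Ab–C = Fm, Db–F–Ab = Db and Eb–G–Bb = Eb are diatonic. Gb–Bb–Db is not: scale degree 7 in Ab major carries Gdim (vii°). In Ab minor the chord on that degree is Gb, so here it functions as bVII, borrowed from the parallel minor. But Bb–Db–Fb is foreign: the diatonic ii on degree 2 is Bbm, whereas Bbdim comes from Ab minor. It is labeled ii°. But Ab–Cb–Eb is foreign: the diatonic I on degree 1 is Ab, whereas Abm comes from Ab minor. It is labeled i.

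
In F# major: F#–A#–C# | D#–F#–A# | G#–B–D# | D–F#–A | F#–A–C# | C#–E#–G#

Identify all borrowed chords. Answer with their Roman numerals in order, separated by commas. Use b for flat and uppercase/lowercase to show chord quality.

bVI, i

F# major has the diatonic set F#, G#m, A#m, B, C#, D#m, E#dim. Of the given chords, F#–A#–C# = F#, D#–F#–A# = D#m, G#–B–D# = G#m and C#–E#–G# = C# are diatonic. D–F#–A is not: scale degree 6 in F# major carries D#m (vi). In F# minor the chord on that degree is D, so here it functions as bVI, borrowed from the parallel minor. But F#–A–C# is foreign: the diatonic I on degree 1 is F#, whereas F#m comes from F# minor. It is labeled i.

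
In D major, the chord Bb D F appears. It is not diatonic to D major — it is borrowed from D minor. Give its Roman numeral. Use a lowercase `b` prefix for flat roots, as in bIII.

The root Bb is the lowered 6th scale degree — diatonically D major has B there. The diatonic chord on degree 6 would be Bm (vi), but Bb–D–F is the major chord from D minor. As a borrowed chord it is labeled bVI.

bVI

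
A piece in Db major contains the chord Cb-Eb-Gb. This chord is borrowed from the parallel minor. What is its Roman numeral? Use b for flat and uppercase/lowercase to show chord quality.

The root Cb is the lowered 7th scale degree — diatonically Db major has C there. The diatonic chord on degree 7 would be Cdim (vii°), but Cb–Eb–Gb is the major chord from Db minor. As a borrowed chord it is labeled bVII.

bVII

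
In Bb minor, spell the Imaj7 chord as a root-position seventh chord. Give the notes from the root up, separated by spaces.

Bb D F A

Imaj7 is built on scale degree 1, which is Bb in both Bb minor and its parallel. Stacking thirds in Bb major on Bb gives Bb–D–F–A.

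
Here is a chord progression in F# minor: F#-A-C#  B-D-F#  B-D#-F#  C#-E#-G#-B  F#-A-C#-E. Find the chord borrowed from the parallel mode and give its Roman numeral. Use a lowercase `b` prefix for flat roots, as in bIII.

IV

F# minor has the diatonic set F#m, G#dim, A, Bm, C#, D, E (with V from harmonic minor). Of the given chords, F#–A–C# = F#m, B–D–F# = Bm, C#–E#–G#–B = C#7 and F#–A–C#–E = F#m7 are diatonic. But B–D#–F# is foreign: the diatonic iv on degree 4 is Bm, whereas B comes from F# major. It is labeled IV.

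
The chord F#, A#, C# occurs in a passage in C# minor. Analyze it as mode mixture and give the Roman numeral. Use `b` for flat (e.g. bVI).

IV

F# is scale degree 4 in C# minor. F#–A#–C# is a major chord — the form found in C# major, not the diatonic iv (F#m). Borrowed into C# minor it is written IV.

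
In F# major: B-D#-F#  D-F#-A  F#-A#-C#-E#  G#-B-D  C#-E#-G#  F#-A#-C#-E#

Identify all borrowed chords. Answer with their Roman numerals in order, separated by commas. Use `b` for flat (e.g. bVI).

bVI, ii°

The diatonic triads in F# major are F#, G#m, A#m, B, C#, D#m, E#dim. B–D#–F# = B, F#–A#–C#–E# = F#maj7 and C#–E#–G# = C# all belong to that set. But D–F#–A is foreign: the diatonic vi on degree 6 is D#m, whereas D comes from F# minor. It is labeled bVI. G#–B–D doesn't fit — on degree 2 F# major would have G#m (ii). G#dim is the degree-2 chord of F# minor, so it is the borrowed ii°.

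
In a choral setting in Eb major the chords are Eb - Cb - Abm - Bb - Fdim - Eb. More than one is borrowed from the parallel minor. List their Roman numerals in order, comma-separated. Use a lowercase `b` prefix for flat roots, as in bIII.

bVI, iv, ii°

In Eb major the diatonic chords are Eb, Fm, Gm, Ab, Bb, Cm, Ddim. Eb and Bb are both diatonic. Cb (Cb–Eb–Gb) is not: scale degree 6 in Eb major carries Cm (vi). In Eb minor the chord on that degree is Cb, so here it functions as bVI, borrowed from the parallel minor. Abm (Ab–Cb–Eb) doesn't fit — on degree 4 Eb major would have Ab (IV). Abm is the degree-4 chord of Eb minor, so it is the borrowed iv. Fdim (F–Ab–Cb) doesn't fit — on degree 2 Eb major would have Fm (ii). Fdim is the degree-2 chord of Eb minor, so it is the borrowed ii°.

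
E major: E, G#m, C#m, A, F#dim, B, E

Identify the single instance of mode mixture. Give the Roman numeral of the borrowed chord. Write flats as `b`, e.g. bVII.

In E major the diatonic chords are E, F#m, G#m, A, B, C#m, D#dim. E, G#m, C#m, A and B all belong to that set. F#dim (F#–A–C) is not: scale degree 2 in E major carries F#m (ii). In E minor the chord on that degree is F#dim, so here it functions as ii°, borrowed from the parallel minor.

ii°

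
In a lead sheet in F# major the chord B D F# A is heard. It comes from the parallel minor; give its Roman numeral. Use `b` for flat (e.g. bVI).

B is scale degree 4 in F# major. The diatonic chord on degree 4 would be B (IV), but B–D–F#–A is the minor-seventh chord from F# minor. As a borrowed chord it is labeled iv7.

iv7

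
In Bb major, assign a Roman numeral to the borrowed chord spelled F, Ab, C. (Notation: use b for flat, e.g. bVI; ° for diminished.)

F is scale degree 5 in Bb major. F–Ab–C is a minor chord — the form found in Bb minor, not the diatonic V (F). Borrowed into Bb major it is written v.

v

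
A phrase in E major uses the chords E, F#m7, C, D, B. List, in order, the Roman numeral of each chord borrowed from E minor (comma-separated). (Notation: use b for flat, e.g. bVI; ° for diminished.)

The diatonic triads in E major are E, F#m, G#m, A, B, C#m, D#dim. E, F#m7 and B all belong to that set. C (C–E–G) doesn't fit — on degree 6 E major would have C#m (vi). C is the degree-6 chord of E minor, so it is the borrowed bVI. D (D–F#–A) is not: scale degree 7 in E major carries D#dim (vii°). In E minor the chord on that degree is D, so here it functions as bVII, borrowed from the parallel minor.

bVI, bVII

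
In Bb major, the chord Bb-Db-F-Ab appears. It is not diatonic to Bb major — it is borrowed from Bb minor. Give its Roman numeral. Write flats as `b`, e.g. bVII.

The root Bb is the diatonic 1st degree of Bb major; the borrowing shows in the chord quality. Diatonically Bb major has Bb (I) on that degree; Bb–Db–F–Ab is instead the minor-seventh chord native to Bb minor, so it takes the label i7.

i7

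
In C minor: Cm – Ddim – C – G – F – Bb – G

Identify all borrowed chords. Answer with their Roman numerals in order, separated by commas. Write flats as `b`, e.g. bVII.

I, IV

The diatonic triads in C minor (with V from harmonic minor) are Cm, Ddim, Eb, Fm, G, Ab, Bb. Of the given chords, Cm, Ddim, G and Bb are diatonic. But C (C–E–G) is foreign: the diatonic i on degree 1 is Cm, whereas C comes from C major. It is labeled I. F (F–A–C) doesn't fit — on degree 4 C minor would have Fm (iv). F is the degree-4 chord of C major, so it is the borrowed IV.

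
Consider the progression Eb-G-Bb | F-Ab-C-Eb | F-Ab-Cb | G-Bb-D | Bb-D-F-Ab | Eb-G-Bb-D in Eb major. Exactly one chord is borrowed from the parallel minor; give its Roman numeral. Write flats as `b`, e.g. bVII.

ii°

Eb major has the diatonic set Eb, Fm, Gm, Ab, Bb, Cm, Ddim. Eb–G–Bb = Eb, F–Ab–C–Eb = Fm7, G–Bb–D = Gm, Bb–D–F–Ab = Bb7 and Eb–G–Bb–D = Ebmaj7 all belong to that set. But F–Ab–Cb is foreign: the diatonic ii on degree 2 is Fm, whereas Fdim comes from Eb minor. It is labeled ii°.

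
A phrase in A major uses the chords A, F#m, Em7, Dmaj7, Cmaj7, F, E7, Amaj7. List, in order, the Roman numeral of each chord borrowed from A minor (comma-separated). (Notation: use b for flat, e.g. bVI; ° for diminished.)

In A major the diatonic chords are A, Bm, C#m, D, E, F#m, G#dim. A, F#m, Dmaj7, E7 and Amaj7 are all diatonic. Em7 (E–G–B–D) doesn't fit — on degree 5 A major would have E (V). Em7 is the degree-5 chord of A minor, so it is the borrowed v7. Cmaj7 (C–E–G–B) doesn't fit — on degree 3 A major would have C#m (iii). Cmaj7 is the degree-3 chord of A minor, so it is the borrowed bIIImaj7. But F (F–A–C) is foreign: the diatonic vi on degree 6 is F#m, whereas F comes from A minor. It is labeled bVI.

v7, bIIImaj7, bVI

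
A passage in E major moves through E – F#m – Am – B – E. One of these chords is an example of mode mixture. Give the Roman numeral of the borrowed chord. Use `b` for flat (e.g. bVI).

In E major the diatonic chords are E, F#m, G#m, A, B, C#m, D#dim. E, F#m and B all belong to that set. But Am (A–C–E) is foreign: the diatonic IV on degree 4 is A, whereas Am comes from E minor. It is labeled iv.

iv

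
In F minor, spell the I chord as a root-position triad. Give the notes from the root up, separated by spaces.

F A C

I is built on scale degree 1, which is F in both F minor and its parallel. In F major the chord on F is F–A–C.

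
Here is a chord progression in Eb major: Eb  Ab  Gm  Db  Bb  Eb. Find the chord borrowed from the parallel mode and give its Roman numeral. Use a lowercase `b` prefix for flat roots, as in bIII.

bVII

Eb major has the diatonic set Eb, Fm, Gm, Ab, Bb, Cm, Ddim. Eb, Ab, Gm and Bb are all diatonic. Db (Db–F–Ab) doesn't fit — on degree 7 Eb major would have Ddim (vii°). Db is the degree-7 chord of Eb minor, so it is the borrowed bVII.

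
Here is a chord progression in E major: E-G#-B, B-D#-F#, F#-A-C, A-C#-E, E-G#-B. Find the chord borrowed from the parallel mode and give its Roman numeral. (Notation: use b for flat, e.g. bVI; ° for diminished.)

The diatonic triads in E major are E, F#m, G#m, A, B, C#m, D#dim. Of the given chords, E–G#–B = E, B–D#–F# = B and A–C#–E = A are diatonic. F#–A–C doesn't fit — on degree 2 E major would have F#m (ii). F#dim is the degree-2 chord of E minor, so it is the borrowed ii°.

ii°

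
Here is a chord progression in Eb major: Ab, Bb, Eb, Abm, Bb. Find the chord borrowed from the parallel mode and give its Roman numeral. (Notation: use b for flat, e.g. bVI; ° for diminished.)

Eb major has the diatonic set Eb, Fm, Gm, Ab, Bb, Cm, Ddim. Ab, Bb and Eb are all diatonic. Abm (Ab–Cb–Eb) doesn't fit — on degree 4 Eb major would have Ab (IV). Abm is the degree-4 chord of Eb minor, so it is the borrowed iv.

iv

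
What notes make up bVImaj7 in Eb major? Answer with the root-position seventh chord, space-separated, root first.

Cb Eb Gb Bb

The root of bVImaj7 is the lowered 6th degree: C becomes Cb. In Eb minor the chord on Cb is Cb–Eb–Gb–Bb.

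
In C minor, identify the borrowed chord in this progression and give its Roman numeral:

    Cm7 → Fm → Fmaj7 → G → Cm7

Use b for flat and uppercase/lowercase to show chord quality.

In C minor (with V from harmonic minor) the diatonic chords are Cm, Ddim, Eb, Fm, G, Ab, Bb. Of the given chords, Cm7, Fm and G are diatonic. Fmaj7 (F–A–C–E) doesn't fit — on degree 4 C minor would have Fm (iv). Fmaj7 is the degree-4 chord of C major, so it is the borrowed IVmaj7.

IVmaj7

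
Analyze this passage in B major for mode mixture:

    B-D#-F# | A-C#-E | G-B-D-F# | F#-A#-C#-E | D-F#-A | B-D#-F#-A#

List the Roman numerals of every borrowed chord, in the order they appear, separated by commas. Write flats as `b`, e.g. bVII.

B major has the diatonic set B, C#m, D#m, E, F#, G#m, A#dim. Of the given chords, B–D#–F# = B, F#–A#–C#–E = F#7 and B–D#–F#–A# = Bmaj7 are diatonic. A–C#–E is not: scale degree 7 in B major carries A#dim (vii°). In B minor the chord on that degree is A, so here it functions as bVII, borrowed from the parallel minor. G–B–D–F# doesn't fit — on degree 6 B major would have G#m (vi). Gmaj7 is the degree-6 chord of B minor, so it is the borrowed bVImaj7. D–F#–A is not: scale degree 3 in B major carries D#m (iii). In B minor the chord on that degree is D, so here it functions as bIII, borrowed from the parallel minor.

bVII, bVImaj7, bIII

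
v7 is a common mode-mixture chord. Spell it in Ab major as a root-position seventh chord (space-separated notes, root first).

v7 is built on scale degree 5, which is Eb in both Ab major and its parallel. Building the minor-seventh chord from the parallel minor on Eb: Eb–Gb–Bb–Db.

Eb Gb Bb Db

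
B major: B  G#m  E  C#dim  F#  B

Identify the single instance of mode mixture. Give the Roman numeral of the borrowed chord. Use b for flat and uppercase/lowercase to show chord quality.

ii°

In B major the diatonic chords are B, C#m, D#m, E, F#, G#m, A#dim. Of the given chords, B, G#m, E and F# are diatonic. C#dim (C#–E–G) doesn't fit — on degree 2 B major would have C#m (ii). C#dim is the degree-2 chord of B minor, so it is the borrowed ii°.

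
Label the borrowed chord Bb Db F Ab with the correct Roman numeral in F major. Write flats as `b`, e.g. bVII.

iv7

Bb is scale degree 4 in F major. Diatonically F major has Bb (IV) on that degree; Bb–Db–F–Ab is instead the minor-seventh chord native to F minor, so it takes the label iv7.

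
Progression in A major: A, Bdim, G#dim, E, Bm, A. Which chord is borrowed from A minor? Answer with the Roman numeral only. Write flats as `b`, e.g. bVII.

The diatonic triads in A major are A, Bm, C#m, D, E, F#m, G#dim. A, G#dim, E and Bm all belong to that set. Bdim (B–D–F) doesn't fit — on degree 2 A major would have Bm (ii). Bdim is the degree-2 chord of A minor, so it is the borrowed ii°.

ii°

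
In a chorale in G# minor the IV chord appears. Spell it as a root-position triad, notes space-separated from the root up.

The root, C#, is scale degree 4 — the same note in G# minor and G# major; only the chord quality changes. In G# major the chord on C# is C#–E#–G#.

C# E# G#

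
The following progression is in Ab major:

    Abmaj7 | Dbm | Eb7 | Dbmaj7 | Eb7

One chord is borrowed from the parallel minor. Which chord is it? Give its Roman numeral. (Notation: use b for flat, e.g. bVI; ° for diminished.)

In Ab major the diatonic chords are Ab, Bbm, Cm, Db, Eb, Fm, Gdim. Abmaj7, Eb7 and Dbmaj7 are all diatonic. Dbm (Db–Fb–Ab) doesn't fit — on degree 4 Ab major would have Db (IV). Dbm is the degree-4 chord of Ab minor, so it is the borrowed iv.

iv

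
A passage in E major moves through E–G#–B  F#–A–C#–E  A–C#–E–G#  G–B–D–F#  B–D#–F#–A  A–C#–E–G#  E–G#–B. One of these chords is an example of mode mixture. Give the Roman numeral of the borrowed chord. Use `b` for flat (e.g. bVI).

bIIImaj7

In E major the diatonic chords are E, F#m, G#m, A, B, C#m, D#dim. E–G#–B = E, F#–A–C#–E = F#m7, A–C#–E–G# = Amaj7 and B–D#–F#–A = B7 all belong to that set. G–B–D–F# is not: scale degree 3 in E major carries G#m (iii). In E minor the chord on that degree is Gmaj7, so here it functions as bIIImaj7, borrowed from the parallel minor.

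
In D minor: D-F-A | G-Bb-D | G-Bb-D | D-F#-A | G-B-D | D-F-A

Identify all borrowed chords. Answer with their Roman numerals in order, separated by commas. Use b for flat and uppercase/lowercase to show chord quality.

In D minor (with V from harmonic minor) the diatonic chords are Dm, Edim, F, Gm, A, Bb, C. Of the given chords, D–F–A = Dm and G–Bb–D = Gm are diatonic. D–F#–A doesn't fit — on degree 1 D minor would have Dm (i). D is the degree-1 chord of D major, so it is the borrowed I. G–B–D doesn't fit — on degree 4 D minor would have Gm (iv). G is the degree-4 chord of D major, so it is the borrowed IV.

I, IV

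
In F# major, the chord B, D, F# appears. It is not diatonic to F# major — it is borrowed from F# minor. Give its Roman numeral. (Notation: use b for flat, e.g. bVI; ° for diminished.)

The root B is the diatonic 4th degree of F# major; the borrowing shows in the chord quality. The diatonic chord on degree 4 would be B (IV), but B–D–F# is the minor chord from F# minor. As a borrowed chord it is labeled iv.

iv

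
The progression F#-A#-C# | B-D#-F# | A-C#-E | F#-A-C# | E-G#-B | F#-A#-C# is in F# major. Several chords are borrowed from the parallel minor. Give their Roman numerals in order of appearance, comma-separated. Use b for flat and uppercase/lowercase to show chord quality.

In F# major the diatonic chords are F#, G#m, A#m, B, C#, D#m, E#dim. Of the given chords, F#–A#–C# = F# and B–D#–F# = B are diatonic. A–C#–E doesn't fit — on degree 3 F# major would have A#m (iii). A is the degree-3 chord of F# minor, so it is the borrowed bIII. But F#–A–C# is foreign: the diatonic I on degree 1 is F#, whereas F#m comes from F# minor. It is labeled i. E–G#–B doesn't fit — on degree 7 F# major would have E#dim (vii°). E is the degree-7 chord of F# minor, so it is the borrowed bVII.

bIII, i, bVII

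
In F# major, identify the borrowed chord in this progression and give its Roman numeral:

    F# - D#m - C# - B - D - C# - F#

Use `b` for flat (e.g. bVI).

bVI

In F# major the diatonic chords are F#, G#m, A#m, B, C#, D#m, E#dim. Of the given chords, F#, D#m, C# and B are diatonic. D (D–F#–A) doesn't fit — on degree 6 F# major would have D#m (vi). D is the degree-6 chord of F# minor, so it is the borrowed bVI.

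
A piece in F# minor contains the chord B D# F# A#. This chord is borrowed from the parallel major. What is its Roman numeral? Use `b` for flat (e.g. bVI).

IVmaj7

B is scale degree 4 in F# minor. Diatonically F# minor has Bm (iv) on that degree; B–D#–F#–A# is instead the major-seventh chord native to F# major, so it takes the label IVmaj7.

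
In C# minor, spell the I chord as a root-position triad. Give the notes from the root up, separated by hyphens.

C#-E#-G#

The root, C#, is scale degree 1 — the same note in C# minor and C# major; only the chord quality changes. Stacking thirds in C# major on C# gives C#–E#–G#.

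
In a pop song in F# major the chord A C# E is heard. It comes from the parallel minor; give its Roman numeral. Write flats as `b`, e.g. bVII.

bIII

A is the lowered form of scale degree 3 in F# major (the diatonic degree 3 is A#). Diatonically F# major has A#m (iii) on that degree; A–C#–E is instead the major chord native to F# minor, so it takes the label bIII.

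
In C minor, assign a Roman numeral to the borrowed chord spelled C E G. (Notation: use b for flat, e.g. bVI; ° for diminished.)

The root C is the diatonic 1st degree of C minor; the borrowing shows in the chord quality. The diatonic chord on degree 1 would be Cm (i), but C–E–G is the major chord from C major. As a borrowed chord it is labeled I.

I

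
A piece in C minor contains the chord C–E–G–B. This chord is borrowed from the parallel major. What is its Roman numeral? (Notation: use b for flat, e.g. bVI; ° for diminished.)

C is scale degree 1 in C minor. C–E–G–B is a major-seventh chord — the form found in C major, not the diatonic i (Cm). Borrowed into C minor it is written Imaj7.

Imaj7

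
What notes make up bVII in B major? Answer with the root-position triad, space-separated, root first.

Scale degree 7 in B major is A#. bVII uses the lowered form, A, taken from B minor. Building the major chord from the parallel minor on A: A–C#–E.

A C# E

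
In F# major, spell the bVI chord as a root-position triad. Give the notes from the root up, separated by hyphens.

D-F#-A

Scale degree 6 in F# major is D#. bVI uses the lowered form, D, taken from F# minor. Stacking thirds in F# minor on D gives D–F#–A.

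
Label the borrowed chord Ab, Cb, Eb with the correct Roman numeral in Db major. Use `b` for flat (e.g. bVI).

Ab is scale degree 5 in Db major. Ab–Cb–Eb is a minor chord — the form found in Db minor, not the diatonic V (Ab). Borrowed into Db major it is written v.

v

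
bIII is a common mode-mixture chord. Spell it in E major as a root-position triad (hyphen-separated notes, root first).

G-B-D

Scale degree 3 in E major is G#. bIII uses the lowered form, G, taken from E minor. Stacking thirds in E minor on G gives G–B–D.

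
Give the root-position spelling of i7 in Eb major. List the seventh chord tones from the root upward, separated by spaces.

The root, Eb, is scale degree 1 — the same note in Eb major and Eb minor; only the chord quality changes. In Eb minor the chord on Eb is Eb–Gb–Bb–Db.

Eb Gb Bb Db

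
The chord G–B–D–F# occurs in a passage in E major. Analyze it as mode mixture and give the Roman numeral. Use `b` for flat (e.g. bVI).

bIIImaj7

G is the lowered form of scale degree 3 in E major (the diatonic degree 3 is G#). The diatonic chord on degree 3 would be G#m (iii), but G–B–D–F# is the major-seventh chord from E minor. As a borrowed chord it is labeled bIIImaj7.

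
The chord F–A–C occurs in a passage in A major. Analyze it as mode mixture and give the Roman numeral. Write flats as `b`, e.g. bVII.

bVI

The root F is the lowered 6th scale degree — diatonically A major has F# there. F–A–C is a major chord — the form found in A minor, not the diatonic vi (F#m). Borrowed into A major it is written bVI.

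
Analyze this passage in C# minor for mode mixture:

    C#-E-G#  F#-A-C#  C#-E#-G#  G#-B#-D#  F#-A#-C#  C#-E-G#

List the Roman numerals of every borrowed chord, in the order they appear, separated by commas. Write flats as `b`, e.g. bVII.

I, IV

In C# minor (with V from harmonic minor) the diatonic chords are C#m, D#dim, E, F#m, G#, A, B. C#–E–G# = C#m, F#–A–C# = F#m and G#–B#–D# = G# all belong to that set. C#–E#–G# doesn't fit — on degree 1 C# minor would have C#m (i). C# is the degree-1 chord of C# major, so it is the borrowed I. But F#–A#–C# is foreign: the diatonic iv on degree 4 is F#m, whereas F# comes from C# major. It is labeled IV.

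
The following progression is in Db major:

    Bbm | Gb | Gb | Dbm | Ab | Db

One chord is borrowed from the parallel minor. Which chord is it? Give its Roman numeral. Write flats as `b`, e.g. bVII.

In Db major the diatonic chords are Db, Ebm, Fm, Gb, Ab, Bbm, Cdim. Of the given chords, Bbm, Gb, Ab and Db are diatonic. But Dbm (Db–Fb–Ab) is foreign: the diatonic I on degree 1 is Db, whereas Dbm comes from Db minor. It is labeled i.

i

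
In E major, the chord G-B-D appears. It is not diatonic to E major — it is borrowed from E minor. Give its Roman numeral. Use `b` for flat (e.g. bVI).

bIII

G is the lowered form of scale degree 3 in E major (the diatonic degree 3 is G#). G–B–D is a major chord — the form found in E minor, not the diatonic iii (G#m). Borrowed into E major it is written bIII.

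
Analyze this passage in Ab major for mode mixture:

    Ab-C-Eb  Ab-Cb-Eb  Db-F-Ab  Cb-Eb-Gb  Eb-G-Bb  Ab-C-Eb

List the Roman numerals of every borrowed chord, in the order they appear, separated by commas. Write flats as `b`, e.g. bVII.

The diatonic triads in Ab major are Ab, Bbm, Cm, Db, Eb, Fm, Gdim. Of the given chords, Ab–C–Eb = Ab, Db–F–Ab = Db and Eb–G–Bb = Eb are diatonic. Ab–Cb–Eb is not: scale degree 1 in Ab major carries Ab (I). In Ab minor the chord on that degree is Abm, so here it functions as i, borrowed from the parallel minor. Cb–Eb–Gb doesn't fit — on degree 3 Ab major would have Cm (iii). Cb is the degree-3 chord of Ab minor, so it is the borrowed bIII.

i, bIII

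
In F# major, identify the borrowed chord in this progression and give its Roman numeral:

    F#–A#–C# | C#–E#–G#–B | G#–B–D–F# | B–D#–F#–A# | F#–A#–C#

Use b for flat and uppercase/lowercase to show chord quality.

In F# major the diatonic chords are F#, G#m, A#m, B, C#, D#m, E#dim. F#–A#–C# = F#, C#–E#–G#–B = C#7 and B–D#–F#–A# = Bmaj7 all belong to that set. G#–B–D–F# doesn't fit — on degree 2 F# major would have G#m (ii). G#m7b5 is the degree-2 chord of F# minor, so it is the borrowed iiø7.

iiø7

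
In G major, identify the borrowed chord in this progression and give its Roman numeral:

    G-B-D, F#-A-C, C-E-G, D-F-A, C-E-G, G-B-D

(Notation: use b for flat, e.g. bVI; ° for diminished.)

The diatonic triads in G major are G, Am, Bm, C, D, Em, F#dim. G–B–D = G, F#–A–C = F#dim and C–E–G = C all belong to that set. D–F–A is not: scale degree 5 in G major carries D (V). In G minor the chord on that degree is Dm, so here it functions as v, borrowed from the parallel minor.

v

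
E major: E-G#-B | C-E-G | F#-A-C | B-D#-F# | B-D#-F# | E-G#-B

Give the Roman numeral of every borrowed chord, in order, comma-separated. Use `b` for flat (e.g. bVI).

E major has the diatonic set E, F#m, G#m, A, B, C#m, D#dim. E–G#–B = E and B–D#–F# = B are both diatonic. C–E–G doesn't fit — on degree 6 E major would have C#m (vi). C is the degree-6 chord of E minor, so it is the borrowed bVI. F#–A–C is not: scale degree 2 in E major carries F#m (ii). In E minor the chord on that degree is F#dim, so here it functions as ii°, borrowed from the parallel minor.

bVI, ii°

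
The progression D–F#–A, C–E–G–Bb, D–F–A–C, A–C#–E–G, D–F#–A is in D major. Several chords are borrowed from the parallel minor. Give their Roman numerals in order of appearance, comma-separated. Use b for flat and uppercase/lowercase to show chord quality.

bVII7, i7

The diatonic triads in D major are D, Em, F#m, G, A, Bm, C#dim. Of the given chords, D–F#–A = D and A–C#–E–G = A7 are diatonic. But C–E–G–Bb is foreign: the diatonic vii° on degree 7 is C#dim, whereas C7 comes from D minor. It is labeled bVII7. But D–F–A–C is foreign: the diatonic I on degree 1 is D, whereas Dm7 comes from D minor. It is labeled i7.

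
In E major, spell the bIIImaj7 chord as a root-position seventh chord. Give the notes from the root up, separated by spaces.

Scale degree 3 in E major is G#. bIIImaj7 uses the lowered form, G, taken from E minor. In E minor the chord on G is G–B–D–F#.

G B D F#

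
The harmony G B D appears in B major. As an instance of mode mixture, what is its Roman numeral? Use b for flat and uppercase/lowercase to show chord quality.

bVI

In B major scale degree 6 is G#; G is its lowered form, from B minor. Diatonically B major has G#m (vi) on that degree; G–B–D is instead the major chord native to B minor, so it takes the label bVI.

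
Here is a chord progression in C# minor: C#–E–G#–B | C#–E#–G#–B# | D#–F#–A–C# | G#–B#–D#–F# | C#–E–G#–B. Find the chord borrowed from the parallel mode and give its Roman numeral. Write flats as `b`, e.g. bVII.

The diatonic triads in C# minor (with V from harmonic minor) are C#m, D#dim, E, F#m, G#, A, B. C#–E–G#–B = C#m7, D#–F#–A–C# = D#m7b5 and G#–B#–D#–F# = G#7 all belong to that set. C#–E#–G#–B# doesn't fit — on degree 1 C# minor would have C#m (i). C#maj7 is the degree-1 chord of C# major, so it is the borrowed Imaj7.

Imaj7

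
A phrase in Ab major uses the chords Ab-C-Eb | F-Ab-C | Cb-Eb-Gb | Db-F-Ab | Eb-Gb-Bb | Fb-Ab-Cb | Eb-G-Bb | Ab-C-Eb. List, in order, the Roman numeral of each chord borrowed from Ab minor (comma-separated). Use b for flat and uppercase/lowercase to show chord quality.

Ab major has the diatonic set Ab, Bbm, Cm, Db, Eb, Fm, Gdim. Of the given chords, Ab–C–Eb = Ab, F–Ab–C = Fm, Db–F–Ab = Db and Eb–G–Bb = Eb are diatonic. But Cb–Eb–Gb is foreign: the diatonic iii on degree 3 is Cm, whereas Cb comes from Ab minor. It is labeled bIII. Eb–Gb–Bb is not: scale degree 5 in Ab major carries Eb (V). In Ab minor the chord on that degree is Ebm, so here it functions as v, borrowed from the parallel minor. But Fb–Ab–Cb is foreign: the diatonic vi on degree 6 is Fm, whereas Fb comes from Ab minor. It is labeled bVI.

bIII, v, bVI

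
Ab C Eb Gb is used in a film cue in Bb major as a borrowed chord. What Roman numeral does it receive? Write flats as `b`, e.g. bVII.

In Bb major scale degree 7 is A; Ab is its lowered form, from Bb minor. Diatonically Bb major has Adim (vii°) on that degree; Ab–C–Eb–Gb is instead the dominant-seventh chord native to Bb minor, so it takes the label bVII7.

bVII7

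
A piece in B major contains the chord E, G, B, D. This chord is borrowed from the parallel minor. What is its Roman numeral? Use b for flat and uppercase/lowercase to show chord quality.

iv7

The root E is the diatonic 4th degree of B major; the borrowing shows in the chord quality. Diatonically B major has E (IV) on that degree; E–G–B–D is instead the minor-seventh chord native to B minor, so it takes the label iv7.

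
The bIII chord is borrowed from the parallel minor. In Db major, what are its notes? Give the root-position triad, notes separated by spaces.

Fb Ab Cb

Scale degree 3 in Db major is F. bIII uses the lowered form, Fb, taken from Db minor. In Db minor the chord on Fb is Fb–Ab–Cb.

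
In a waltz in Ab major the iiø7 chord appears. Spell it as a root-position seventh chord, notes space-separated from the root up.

Bb Db Fb Ab

iiø7 is built on scale degree 2, which is Bb in both Ab major and its parallel. Stacking thirds in Ab minor on Bb gives Bb–Db–Fb–Ab.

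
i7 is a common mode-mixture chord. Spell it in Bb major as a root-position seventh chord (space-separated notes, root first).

i7 is built on scale degree 1, which is Bb in both Bb major and its parallel. In Bb minor the chord on Bb is Bb–Db–F–Ab.

Bb Db F Ab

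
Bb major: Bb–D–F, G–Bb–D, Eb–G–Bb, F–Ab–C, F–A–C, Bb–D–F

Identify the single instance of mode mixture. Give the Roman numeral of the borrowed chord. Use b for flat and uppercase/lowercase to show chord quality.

Bb major has the diatonic set Bb, Cm, Dm, Eb, F, Gm, Adim. Of the given chords, Bb–D–F = Bb, G–Bb–D = Gm, Eb–G–Bb = Eb and F–A–C = F are diatonic. F–Ab–C is not: scale degree 5 in Bb major carries F (V). In Bb minor the chord on that degree is Fm, so here it functions as v, borrowed from the parallel minor.

v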